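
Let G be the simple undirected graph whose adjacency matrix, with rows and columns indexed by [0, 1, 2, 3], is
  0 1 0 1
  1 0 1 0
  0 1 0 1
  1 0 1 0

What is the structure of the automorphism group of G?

G is 2-regular and connected on 4 vertices, i.e. the cycle C_4. The automorphisms of the 4-cycle are exactly the symmetries of a regular 4-gon: the dihedral group D_4, |D_4| = 8.

D_4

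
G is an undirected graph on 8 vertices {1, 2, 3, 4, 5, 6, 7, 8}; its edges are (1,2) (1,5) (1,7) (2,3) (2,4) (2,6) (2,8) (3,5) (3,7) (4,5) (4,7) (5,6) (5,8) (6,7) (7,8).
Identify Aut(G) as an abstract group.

The vertices split by degree into {2, 5, 7} (degree 5) and {1, 3, 4, 6, 8} (degree 3); every edge runs between the two parts, so G is the complete bipartite graph K_{3,5}. Automorphisms preserve the bipartition setwise (since the parts differ in size) and act as S_3 × S_5 within it; |Aut| = 720.

S_3 × S_5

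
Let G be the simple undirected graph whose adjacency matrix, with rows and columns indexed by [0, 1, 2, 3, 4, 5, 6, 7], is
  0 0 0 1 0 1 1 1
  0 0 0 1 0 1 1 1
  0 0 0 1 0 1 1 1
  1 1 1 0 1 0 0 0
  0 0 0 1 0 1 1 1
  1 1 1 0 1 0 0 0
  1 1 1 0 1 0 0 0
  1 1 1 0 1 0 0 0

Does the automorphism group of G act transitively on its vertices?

Yes

G is 4-regular and bipartite with parts {0, 1, 2, 4} and {3, 5, 6, 7} (each part is independent and every cross-pair is an edge), so G = K_{4,4}. Each part can be permuted independently (S_4 × S_4) and the two equal-size parts can also be swapped, giving (S_4 × S_4) ⋊ Z_2 of order 2·(4!)² = 1152. Under this action every vertex can be carried to every other, so G is vertex-transitive.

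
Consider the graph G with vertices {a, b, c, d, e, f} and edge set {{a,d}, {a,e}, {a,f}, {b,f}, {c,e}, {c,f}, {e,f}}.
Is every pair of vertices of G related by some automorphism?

Vertex c is the only vertex of degree 2, so every automorphism fixes it; G is not vertex-transitive.

No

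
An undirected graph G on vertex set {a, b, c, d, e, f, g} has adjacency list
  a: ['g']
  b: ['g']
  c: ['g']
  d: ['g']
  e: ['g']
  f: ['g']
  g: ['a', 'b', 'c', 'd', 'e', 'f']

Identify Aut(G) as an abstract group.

the symmetric group on 6 letters

Vertex g has degree 6 and every other vertex has degree 1, so G is the star K_{1,6} with centre g. Any automorphism fixes the centre and permutes the 6 leaves freely, so Aut(G) ≅ S_6 of order 6! = 720.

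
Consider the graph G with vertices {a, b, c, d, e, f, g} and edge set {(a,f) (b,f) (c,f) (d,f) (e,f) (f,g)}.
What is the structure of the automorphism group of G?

Vertex f has degree 6 and every other vertex has degree 1, so G is the star K_{1,6} with centre f. The 6 leaves are pairwise interchangeable while the centre is fixed, giving Aut(G) = S_6.

S_6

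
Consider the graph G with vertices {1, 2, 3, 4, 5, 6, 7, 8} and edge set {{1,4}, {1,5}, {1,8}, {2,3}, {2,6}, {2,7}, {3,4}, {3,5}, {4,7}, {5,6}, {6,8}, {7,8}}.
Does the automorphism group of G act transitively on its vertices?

G is 3-regular and bipartite on 2^3 = 8 vertices with girth 4; it is the hypercube graph Q_3. The symmetry group of the 3-cube is the hyperoctahedral group B_3 = Z_2 ≀ S_3, of order 2^3·3! = 48. Under this action every vertex can be carried to every other, so G is vertex-transitive.

Yes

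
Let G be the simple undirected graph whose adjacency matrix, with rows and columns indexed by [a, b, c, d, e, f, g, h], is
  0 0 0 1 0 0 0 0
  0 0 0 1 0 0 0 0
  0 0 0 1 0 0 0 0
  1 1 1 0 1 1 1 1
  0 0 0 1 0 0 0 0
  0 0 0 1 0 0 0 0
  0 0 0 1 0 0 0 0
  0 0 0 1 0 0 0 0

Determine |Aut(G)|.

5040

Vertex d has degree 7 and every other vertex has degree 1, so G is the star K_{1,7} with centre d. The 7 leaves are pairwise interchangeable while the centre is fixed, giving Aut(G) = S_7.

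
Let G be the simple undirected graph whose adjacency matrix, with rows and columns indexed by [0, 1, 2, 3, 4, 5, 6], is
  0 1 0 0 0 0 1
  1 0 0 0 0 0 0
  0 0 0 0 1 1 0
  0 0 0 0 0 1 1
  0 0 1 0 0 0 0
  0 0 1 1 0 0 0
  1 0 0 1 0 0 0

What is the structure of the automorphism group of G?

The degree sequence is [2, 1, 2, 2, 1, 2, 2]; the two degree-1 vertices 1 and 4 are the ends of a path, so G = P_7. The only nontrivial automorphism of a path is the end-to-end reflection, so Aut(G) ≅ Z_2.

the cyclic group of order 2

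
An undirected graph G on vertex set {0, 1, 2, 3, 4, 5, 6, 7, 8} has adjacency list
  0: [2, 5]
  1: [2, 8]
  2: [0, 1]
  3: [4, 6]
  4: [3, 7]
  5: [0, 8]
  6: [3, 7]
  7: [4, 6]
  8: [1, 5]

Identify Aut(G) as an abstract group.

G has two connected components, {0, 1, 2, 5, 8} and {3, 4, 6, 7}; each is 2-regular, so G = C_5 ⊔ C_4. The components are non-isomorphic (different sizes), so Aut(G) = Aut(C_4) × Aut(C_5) = D_4 × D_5 of order 8·10 = 80.

D_4 × D_5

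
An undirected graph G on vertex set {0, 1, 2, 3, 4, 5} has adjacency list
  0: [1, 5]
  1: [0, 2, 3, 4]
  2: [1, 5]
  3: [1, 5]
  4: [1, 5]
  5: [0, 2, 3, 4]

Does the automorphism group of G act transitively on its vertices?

No

Automorphisms preserve degree, but G has vertices of degree 2 and vertices of degree 4; no automorphism maps one to the other, so G is not vertex-transitive.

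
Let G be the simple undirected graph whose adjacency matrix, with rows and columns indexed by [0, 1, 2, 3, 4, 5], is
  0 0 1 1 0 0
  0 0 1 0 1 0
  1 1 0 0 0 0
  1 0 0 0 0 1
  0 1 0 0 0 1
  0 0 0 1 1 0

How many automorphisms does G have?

12

G is 2-regular and connected on 6 vertices, i.e. the cycle C_6. C_6 has 6 rotations and 6 reflections, so Aut(C_6) ≅ D_6 of order 12.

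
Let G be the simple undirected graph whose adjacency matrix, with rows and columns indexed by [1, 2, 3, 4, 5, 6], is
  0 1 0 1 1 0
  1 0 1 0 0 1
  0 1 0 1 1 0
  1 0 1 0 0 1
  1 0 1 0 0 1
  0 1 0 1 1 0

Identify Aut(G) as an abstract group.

G is 3-regular and bipartite with parts {2, 4, 5} and {1, 3, 6} (each part is independent and every cross-pair is an edge), so G = K_{3,3}. Aut(K_{3,3}) is the wreath product S_3 ≀ Z_2: permute within each part, then optionally swap the parts; |Aut| = 2·(3!)² = 72.

S_3 ≀ Z_2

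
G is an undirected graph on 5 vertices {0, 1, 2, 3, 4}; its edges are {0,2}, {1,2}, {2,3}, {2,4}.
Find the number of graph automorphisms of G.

Vertex 2 has degree 4 and every other vertex has degree 1, so G is the star K_{1,4} with centre 2. The 4 leaves are pairwise interchangeable while the centre is fixed, giving Aut(G) = S_4.

24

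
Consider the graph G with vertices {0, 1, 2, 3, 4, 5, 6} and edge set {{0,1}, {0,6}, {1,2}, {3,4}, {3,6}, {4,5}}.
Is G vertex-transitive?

Automorphisms preserve degree, but G has vertices of degree 1 and vertices of degree 2; no automorphism maps one to the other, so G is not vertex-transitive.

No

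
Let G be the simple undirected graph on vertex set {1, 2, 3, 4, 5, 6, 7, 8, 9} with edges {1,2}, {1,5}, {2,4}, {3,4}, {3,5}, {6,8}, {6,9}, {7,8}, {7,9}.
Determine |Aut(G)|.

G has two connected components, {1, 2, 3, 4, 5} and {6, 7, 8, 9}; each is 2-regular, so G = C_5 ⊔ C_4. The components are non-isomorphic (different sizes), so Aut(G) = Aut(C_4) × Aut(C_5) = D_4 × D_5 of order 8·10 = 80.

80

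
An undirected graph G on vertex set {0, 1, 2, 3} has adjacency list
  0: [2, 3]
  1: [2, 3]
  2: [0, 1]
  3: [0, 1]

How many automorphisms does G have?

G is 2-regular and bipartite with parts {2, 3} and {0, 1} (each part is independent and every cross-pair is an edge), so G = K_{2,2}. Aut(K_{2,2}) is the wreath product S_2 ≀ Z_2: permute within each part, then optionally swap the parts; |Aut| = 2·(2!)² = 8.

8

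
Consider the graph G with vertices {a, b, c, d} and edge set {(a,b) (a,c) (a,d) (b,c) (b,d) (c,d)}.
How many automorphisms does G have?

Every vertex has degree 3, so G is the complete graph K_4. Every bijection on the vertex set is an automorphism of K_4; hence Aut(K_4) ≅ S_4, order 24.

24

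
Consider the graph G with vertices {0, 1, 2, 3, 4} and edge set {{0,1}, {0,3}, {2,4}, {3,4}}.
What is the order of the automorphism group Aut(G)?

2

The degree sequence is [2, 1, 1, 2, 2]; the two degree-1 vertices 1 and 2 are the ends of a path, so G = P_5. The only nontrivial automorphism of a path is the end-to-end reflection, so Aut(G) ≅ Z_2.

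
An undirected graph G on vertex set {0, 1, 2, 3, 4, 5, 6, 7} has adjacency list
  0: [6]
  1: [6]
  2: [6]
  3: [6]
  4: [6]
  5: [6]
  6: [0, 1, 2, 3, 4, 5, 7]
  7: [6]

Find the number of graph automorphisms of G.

5040

Vertex 6 has degree 7 and every other vertex has degree 1, so G is the star K_{1,7} with centre 6. The 7 leaves are pairwise interchangeable while the centre is fixed, giving Aut(G) = S_7.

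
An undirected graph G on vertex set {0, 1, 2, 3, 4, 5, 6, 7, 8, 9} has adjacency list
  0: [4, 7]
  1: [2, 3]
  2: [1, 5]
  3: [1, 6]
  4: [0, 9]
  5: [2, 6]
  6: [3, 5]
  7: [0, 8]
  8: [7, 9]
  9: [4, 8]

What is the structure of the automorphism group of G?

(D_5 × D_5) ⋊ Z_2

G has two connected components, {1, 2, 3, 5, 6} and {0, 4, 7, 8, 9}; each is 2-regular, so G = C_5 ⊔ C_5. With two isomorphic components, Aut(G) = Aut(C_5) ≀ S_2 = (D_5 × D_5) ⋊ Z_2: permute each cycle by D_5, then optionally swap the two cycles. Order 2·(2·5)² = 200.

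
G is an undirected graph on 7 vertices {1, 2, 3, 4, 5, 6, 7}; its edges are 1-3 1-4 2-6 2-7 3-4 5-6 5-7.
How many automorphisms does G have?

48

G has two connected components, {2, 5, 6, 7} and {1, 3, 4}; each is 2-regular, so G = C_4 ⊔ C_3. No automorphism exchanges components of different sizes, hence Aut(G) is the direct product D_3 × D_4, order 48.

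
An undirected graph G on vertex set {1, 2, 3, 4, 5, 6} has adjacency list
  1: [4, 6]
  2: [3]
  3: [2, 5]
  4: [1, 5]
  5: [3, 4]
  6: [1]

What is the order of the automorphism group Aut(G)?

2

The degree sequence is [2, 1, 2, 2, 2, 1]; the two degree-1 vertices 2 and 6 are the ends of a path, so G = P_6. A path has exactly one nontrivial symmetry — reversal — giving Aut(G) of order 2.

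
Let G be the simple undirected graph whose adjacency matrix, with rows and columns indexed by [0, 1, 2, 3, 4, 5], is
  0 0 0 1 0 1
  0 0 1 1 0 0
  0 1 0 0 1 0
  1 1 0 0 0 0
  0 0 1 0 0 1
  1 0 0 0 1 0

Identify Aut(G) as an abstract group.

D_6

Every vertex has degree 2 and the graph is connected, so G is the 6-cycle C_6. C_6 has 6 rotations and 6 reflections, so Aut(C_6) ≅ D_6 of order 12.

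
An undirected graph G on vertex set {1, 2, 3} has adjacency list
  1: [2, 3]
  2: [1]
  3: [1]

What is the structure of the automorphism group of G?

Z_2

The degree sequence is [2, 1, 1]; the two degree-1 vertices 2 and 3 are the ends of a path, so G = P_3. A path has exactly one nontrivial symmetry — reversal — giving Aut(G) of order 2.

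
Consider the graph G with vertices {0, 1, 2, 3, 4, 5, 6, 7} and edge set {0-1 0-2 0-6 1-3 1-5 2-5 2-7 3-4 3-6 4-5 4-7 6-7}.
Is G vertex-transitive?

G is 3-regular and bipartite on 2^3 = 8 vertices with girth 4; it is the hypercube graph Q_3. The symmetry group of the 3-cube is the hyperoctahedral group B_3 = Z_2 ≀ S_3, of order 2^3·3! = 48. This group acts transitively on the 8 vertices.

Yes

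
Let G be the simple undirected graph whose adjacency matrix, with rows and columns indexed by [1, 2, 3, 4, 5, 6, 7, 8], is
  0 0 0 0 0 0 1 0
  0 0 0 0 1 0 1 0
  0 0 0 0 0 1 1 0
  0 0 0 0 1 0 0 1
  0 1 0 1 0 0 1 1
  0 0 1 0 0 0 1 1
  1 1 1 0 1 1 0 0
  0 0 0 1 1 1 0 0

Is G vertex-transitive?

Vertex 1 is the only vertex of degree 1, so every automorphism fixes it; G is not vertex-transitive.

No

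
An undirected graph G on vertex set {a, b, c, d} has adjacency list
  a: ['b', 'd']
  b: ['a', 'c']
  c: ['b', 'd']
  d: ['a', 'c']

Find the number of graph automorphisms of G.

8

G is 2-regular and bipartite with parts {b, d} and {a, c} (each part is independent and every cross-pair is an edge), so G = K_{2,2}. Aut(K_{2,2}) is the wreath product S_2 ≀ Z_2: permute within each part, then optionally swap the parts; |Aut| = 2·(2!)² = 8.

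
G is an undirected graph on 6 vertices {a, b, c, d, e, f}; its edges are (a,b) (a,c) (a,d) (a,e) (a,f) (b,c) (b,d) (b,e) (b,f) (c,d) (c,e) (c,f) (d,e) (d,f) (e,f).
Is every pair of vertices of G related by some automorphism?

Yes

Every vertex has degree 5, so G is the complete graph K_6. Every bijection on the vertex set is an automorphism of K_6; hence Aut(K_6) ≅ S_6, order 720. This group acts transitively on the 6 vertices.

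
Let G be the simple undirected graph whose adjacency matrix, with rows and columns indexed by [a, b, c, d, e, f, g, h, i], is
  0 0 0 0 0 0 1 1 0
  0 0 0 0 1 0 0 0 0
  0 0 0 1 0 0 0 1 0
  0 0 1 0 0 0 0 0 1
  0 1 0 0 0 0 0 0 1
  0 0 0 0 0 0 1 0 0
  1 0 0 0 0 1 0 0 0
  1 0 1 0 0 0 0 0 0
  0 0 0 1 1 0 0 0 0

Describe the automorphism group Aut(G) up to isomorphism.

Z_2

The degree sequence is [2, 1, 2, 2, 2, 1, 2, 2, 2]; the two degree-1 vertices b and f are the ends of a path, so G = P_9. The only nontrivial automorphism of a path is the end-to-end reflection, so Aut(G) ≅ Z_2.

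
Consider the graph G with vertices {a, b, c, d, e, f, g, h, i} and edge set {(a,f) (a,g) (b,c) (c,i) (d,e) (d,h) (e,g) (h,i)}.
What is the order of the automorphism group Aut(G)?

The degree sequence is [2, 1, 2, 2, 2, 1, 2, 2, 2]; the two degree-1 vertices b and f are the ends of a path, so G = P_9. A path has exactly one nontrivial symmetry — reversal — giving Aut(G) of order 2.

2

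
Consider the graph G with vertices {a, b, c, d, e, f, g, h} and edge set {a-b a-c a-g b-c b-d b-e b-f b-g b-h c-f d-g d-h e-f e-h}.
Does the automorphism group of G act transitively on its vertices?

No

Vertex b is the only vertex of degree 7, so every automorphism fixes it; G is not vertex-transitive.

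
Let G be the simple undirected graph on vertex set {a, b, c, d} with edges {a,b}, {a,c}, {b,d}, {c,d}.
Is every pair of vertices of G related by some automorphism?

G is 2-regular and bipartite on 2^2 = 4 vertices with girth 4; it is the hypercube graph Q_2. The symmetry group of the 2-cube is the hyperoctahedral group B_2 = Z_2 ≀ S_2, of order 2^2·2! = 8. Under this action every vertex can be carried to every other, so G is vertex-transitive.

Yes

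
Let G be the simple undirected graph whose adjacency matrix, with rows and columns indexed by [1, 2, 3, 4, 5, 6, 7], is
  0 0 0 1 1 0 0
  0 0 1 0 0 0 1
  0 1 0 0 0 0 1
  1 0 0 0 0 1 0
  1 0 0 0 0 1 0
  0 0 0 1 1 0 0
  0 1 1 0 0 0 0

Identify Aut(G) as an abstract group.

D_3 × D_4

G has two connected components, {1, 4, 5, 6} and {2, 3, 7}; each is 2-regular, so G = C_4 ⊔ C_3. The components are non-isomorphic (different sizes), so Aut(G) = Aut(C_3) × Aut(C_4) = D_3 × D_4 of order 6·8 = 48.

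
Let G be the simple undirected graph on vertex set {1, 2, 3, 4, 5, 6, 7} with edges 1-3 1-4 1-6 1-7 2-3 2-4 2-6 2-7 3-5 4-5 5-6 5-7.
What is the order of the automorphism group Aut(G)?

The vertices split by degree into {1, 2, 5} (degree 4) and {3, 4, 6, 7} (degree 3); every edge runs between the two parts, so G is the complete bipartite graph K_{3,4}. Automorphisms preserve the bipartition setwise (since the parts differ in size) and act as S_4 × S_3 within it; |Aut| = 144.

144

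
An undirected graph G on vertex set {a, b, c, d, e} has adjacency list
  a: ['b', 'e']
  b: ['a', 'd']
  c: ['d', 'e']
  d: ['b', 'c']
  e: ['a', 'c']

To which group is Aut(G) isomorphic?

the dihedral group of order 10

G is 2-regular and connected on 5 vertices, i.e. the cycle C_5. The automorphisms of the 5-cycle are exactly the symmetries of a regular 5-gon: the dihedral group D_5, |D_5| = 10.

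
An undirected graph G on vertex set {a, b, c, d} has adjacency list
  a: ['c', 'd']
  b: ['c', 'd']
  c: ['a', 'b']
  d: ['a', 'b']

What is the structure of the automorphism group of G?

D_4

Every vertex has degree 2 and the graph is connected, so G is the 4-cycle C_4. C_4 has 4 rotations and 4 reflections, so Aut(C_4) ≅ D_4 of order 8.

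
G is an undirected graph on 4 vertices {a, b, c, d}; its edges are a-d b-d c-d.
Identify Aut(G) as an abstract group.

Vertex d has degree 3 and every other vertex has degree 1, so G is the star K_{1,3} with centre d. Any automorphism fixes the centre and permutes the 3 leaves freely, so Aut(G) ≅ S_3 of order 3! = 6.

the symmetric group on 3 letters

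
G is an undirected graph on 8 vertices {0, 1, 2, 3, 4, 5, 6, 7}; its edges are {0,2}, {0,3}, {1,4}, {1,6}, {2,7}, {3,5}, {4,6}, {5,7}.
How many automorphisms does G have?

60

G has two connected components, {0, 2, 3, 5, 7} and {1, 4, 6}; each is 2-regular, so G = C_5 ⊔ C_3. No automorphism exchanges components of different sizes, hence Aut(G) is the direct product D_5 × D_3, order 60.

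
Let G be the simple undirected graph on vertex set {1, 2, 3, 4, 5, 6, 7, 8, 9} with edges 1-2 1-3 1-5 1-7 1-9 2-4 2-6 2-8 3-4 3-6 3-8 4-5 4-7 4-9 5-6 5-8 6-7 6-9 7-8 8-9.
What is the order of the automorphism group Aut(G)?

2880

The vertices split by degree into {1, 4, 6, 8} (degree 5) and {2, 3, 5, 7, 9} (degree 4); every edge runs between the two parts, so G is the complete bipartite graph K_{4,5}. The parts have unequal sizes, so no automorphism swaps them; each part is permuted independently, giving S_4 × S_5 of order 4!·5! = 2880.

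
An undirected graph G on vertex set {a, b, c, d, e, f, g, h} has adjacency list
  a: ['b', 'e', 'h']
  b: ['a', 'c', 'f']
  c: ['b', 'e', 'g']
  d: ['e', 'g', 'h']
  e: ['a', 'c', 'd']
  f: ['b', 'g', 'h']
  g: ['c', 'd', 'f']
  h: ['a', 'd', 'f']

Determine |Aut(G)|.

48

G is 3-regular and bipartite on 2^3 = 8 vertices with girth 4; it is the hypercube graph Q_3. The symmetry group of the 3-cube is the hyperoctahedral group B_3 = Z_2 ≀ S_3, of order 2^3·3! = 48.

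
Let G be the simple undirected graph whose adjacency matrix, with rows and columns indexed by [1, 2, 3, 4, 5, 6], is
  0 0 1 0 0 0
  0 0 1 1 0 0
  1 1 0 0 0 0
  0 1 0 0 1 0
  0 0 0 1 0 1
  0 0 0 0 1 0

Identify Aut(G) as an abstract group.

Z_2

The degree sequence is [1, 2, 2, 2, 2, 1]; the two degree-1 vertices 1 and 6 are the ends of a path, so G = P_6. The only nontrivial automorphism of a path is the end-to-end reflection, so Aut(G) ≅ Z_2.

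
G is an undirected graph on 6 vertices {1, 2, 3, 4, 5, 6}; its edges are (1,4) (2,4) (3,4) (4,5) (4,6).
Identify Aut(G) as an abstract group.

S_5

Vertex 4 has degree 5 and every other vertex has degree 1, so G is the star K_{1,5} with centre 4. Any automorphism fixes the centre and permutes the 5 leaves freely, so Aut(G) ≅ S_5 of order 5! = 120.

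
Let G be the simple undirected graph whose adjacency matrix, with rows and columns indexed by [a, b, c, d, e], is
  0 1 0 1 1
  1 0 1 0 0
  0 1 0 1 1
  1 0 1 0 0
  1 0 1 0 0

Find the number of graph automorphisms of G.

The vertices split by degree into {a, c} (degree 3) and {b, d, e} (degree 2); every edge runs between the two parts, so G is the complete bipartite graph K_{2,3}. The parts have unequal sizes, so no automorphism swaps them; each part is permuted independently, giving S_2 × S_3 of order 2!·3! = 12.

12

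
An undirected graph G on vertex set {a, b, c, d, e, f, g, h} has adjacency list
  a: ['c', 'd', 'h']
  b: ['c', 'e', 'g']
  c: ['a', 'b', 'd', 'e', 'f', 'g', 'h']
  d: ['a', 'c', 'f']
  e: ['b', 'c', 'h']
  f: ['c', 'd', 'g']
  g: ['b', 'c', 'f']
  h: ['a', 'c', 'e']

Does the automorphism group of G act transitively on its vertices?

Vertex c is the only vertex of degree 7, so every automorphism fixes it; G is not vertex-transitive.

No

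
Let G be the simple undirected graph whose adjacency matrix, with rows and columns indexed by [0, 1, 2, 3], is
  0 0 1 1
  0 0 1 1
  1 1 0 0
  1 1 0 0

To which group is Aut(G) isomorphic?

the dihedral group of order 8

G is 2-regular and bipartite on 2^2 = 4 vertices with girth 4; it is the hypercube graph Q_2. Aut(Q_2) consists of the signed permutations of the 2 coordinate axes: 2! permutations times 2^2 sign flips, so |Aut| = 2^2·2! = 8.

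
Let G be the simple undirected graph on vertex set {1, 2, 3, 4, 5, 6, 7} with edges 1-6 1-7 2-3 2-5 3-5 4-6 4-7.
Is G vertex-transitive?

No

G has two connected components, {1, 4, 6, 7} and {2, 3, 5}; each is 2-regular, so G = C_4 ⊔ C_3. The orbit of 1 under Aut(G) is {1, 4, 6, 7}, which does not contain 2, so G is not vertex-transitive.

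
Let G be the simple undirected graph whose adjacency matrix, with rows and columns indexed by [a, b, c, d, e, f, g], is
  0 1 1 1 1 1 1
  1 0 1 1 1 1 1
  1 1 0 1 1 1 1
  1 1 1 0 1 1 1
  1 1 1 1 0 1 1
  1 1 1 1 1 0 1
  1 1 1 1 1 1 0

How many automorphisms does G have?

5040

All 7 vertices are pairwise adjacent: G = K_7. Every bijection on the vertex set is an automorphism of K_7; hence Aut(K_7) ≅ S_7, order 5040.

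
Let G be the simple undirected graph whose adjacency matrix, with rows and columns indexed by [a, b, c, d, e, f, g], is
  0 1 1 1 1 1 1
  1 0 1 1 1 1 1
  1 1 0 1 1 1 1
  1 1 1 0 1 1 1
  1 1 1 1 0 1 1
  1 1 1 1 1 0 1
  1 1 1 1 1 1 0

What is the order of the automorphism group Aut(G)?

All 7 vertices are pairwise adjacent: G = K_7. Any permutation of the 7 vertices preserves K_7, so Aut(K_7) = S_7 of order 7! = 5040.

5040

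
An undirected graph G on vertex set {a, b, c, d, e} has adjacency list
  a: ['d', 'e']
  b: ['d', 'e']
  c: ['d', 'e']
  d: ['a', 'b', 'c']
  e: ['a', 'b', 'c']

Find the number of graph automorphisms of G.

The vertices split by degree into {d, e} (degree 3) and {a, b, c} (degree 2); every edge runs between the two parts, so G is the complete bipartite graph K_{2,3}. The parts have unequal sizes, so no automorphism swaps them; each part is permuted independently, giving S_3 × S_2 of order 3!·2! = 12.

12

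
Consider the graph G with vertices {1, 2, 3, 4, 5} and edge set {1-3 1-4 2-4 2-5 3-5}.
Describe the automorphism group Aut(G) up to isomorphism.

Every vertex has degree 2 and the graph is connected, so G is the 5-cycle C_5. The automorphisms of the 5-cycle are exactly the symmetries of a regular 5-gon: the dihedral group D_5, |D_5| = 10.

the dihedral group of order 10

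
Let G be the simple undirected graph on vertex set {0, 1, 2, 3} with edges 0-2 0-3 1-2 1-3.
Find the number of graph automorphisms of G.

Every vertex has degree 2 and the graph is connected, so G is the 4-cycle C_4. The automorphisms of the 4-cycle are exactly the symmetries of a regular 4-gon: the dihedral group D_4, |D_4| = 8.

8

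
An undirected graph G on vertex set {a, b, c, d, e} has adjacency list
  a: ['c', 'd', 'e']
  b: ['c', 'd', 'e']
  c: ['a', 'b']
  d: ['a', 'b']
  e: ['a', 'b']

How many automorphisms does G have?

12

The vertices split by degree into {a, b} (degree 3) and {c, d, e} (degree 2); every edge runs between the two parts, so G is the complete bipartite graph K_{2,3}. The parts have unequal sizes, so no automorphism swaps them; each part is permuted independently, giving S_2 × S_3 of order 2!·3! = 12.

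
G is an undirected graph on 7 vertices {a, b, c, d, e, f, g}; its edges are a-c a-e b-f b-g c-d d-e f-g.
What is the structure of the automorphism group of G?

D_3 × D_4

G has two connected components, {a, c, d, e} and {b, f, g}; each is 2-regular, so G = C_4 ⊔ C_3. The components are non-isomorphic (different sizes), so Aut(G) = Aut(C_3) × Aut(C_4) = D_3 × D_4 of order 6·8 = 48.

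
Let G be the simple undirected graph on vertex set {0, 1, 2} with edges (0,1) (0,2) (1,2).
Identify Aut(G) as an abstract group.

S_3

Every vertex has degree 2, so G is the complete graph K_3. Every bijection on the vertex set is an automorphism of K_3; hence Aut(K_3) ≅ S_3, order 6.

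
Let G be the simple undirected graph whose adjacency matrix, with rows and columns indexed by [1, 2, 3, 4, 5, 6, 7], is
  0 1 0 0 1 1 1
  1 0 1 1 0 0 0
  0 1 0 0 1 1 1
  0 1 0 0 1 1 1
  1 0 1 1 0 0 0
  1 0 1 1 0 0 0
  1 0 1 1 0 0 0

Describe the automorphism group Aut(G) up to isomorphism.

The vertices split by degree into {1, 3, 4} (degree 4) and {2, 5, 6, 7} (degree 3); every edge runs between the two parts, so G is the complete bipartite graph K_{3,4}. Automorphisms preserve the bipartition setwise (since the parts differ in size) and act as S_4 × S_3 within it; |Aut| = 144.

S_4 × S_3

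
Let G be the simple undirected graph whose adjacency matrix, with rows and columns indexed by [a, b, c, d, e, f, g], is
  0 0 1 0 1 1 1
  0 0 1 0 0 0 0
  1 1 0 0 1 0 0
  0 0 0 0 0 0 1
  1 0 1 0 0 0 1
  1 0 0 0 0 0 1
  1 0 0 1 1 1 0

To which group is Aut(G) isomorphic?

Degrees alone do not determine every vertex (e.g. a and g both have degree 4), but their neighbour-degree multisets differ: N(a) has degrees [2, 3, 3, 4] while N(g) has degrees [1, 2, 3, 4]. Repeating this refinement separates all vertices, so the only automorphism is the identity.

1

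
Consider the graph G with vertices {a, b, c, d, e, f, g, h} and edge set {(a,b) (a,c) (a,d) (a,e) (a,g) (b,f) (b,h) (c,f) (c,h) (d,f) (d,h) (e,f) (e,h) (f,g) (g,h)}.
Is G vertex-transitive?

No

Automorphisms preserve degree, but G has vertices of degree 3 and vertices of degree 5; no automorphism maps one to the other, so G is not vertex-transitive.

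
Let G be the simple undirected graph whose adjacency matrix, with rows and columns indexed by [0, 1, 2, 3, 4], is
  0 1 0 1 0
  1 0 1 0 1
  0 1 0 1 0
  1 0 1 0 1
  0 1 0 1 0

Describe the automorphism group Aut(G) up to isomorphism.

The vertices split by degree into {1, 3} (degree 3) and {0, 2, 4} (degree 2); every edge runs between the two parts, so G is the complete bipartite graph K_{2,3}. Automorphisms preserve the bipartition setwise (since the parts differ in size) and act as S_2 × S_3 within it; |Aut| = 12.

S_2 × S_3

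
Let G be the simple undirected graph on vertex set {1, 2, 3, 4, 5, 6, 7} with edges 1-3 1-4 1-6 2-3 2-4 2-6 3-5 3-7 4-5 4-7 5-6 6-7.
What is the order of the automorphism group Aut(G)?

The vertices split by degree into {3, 4, 6} (degree 4) and {1, 2, 5, 7} (degree 3); every edge runs between the two parts, so G is the complete bipartite graph K_{3,4}. The parts have unequal sizes, so no automorphism swaps them; each part is permuted independently, giving S_3 × S_4 of order 3!·4! = 144.

144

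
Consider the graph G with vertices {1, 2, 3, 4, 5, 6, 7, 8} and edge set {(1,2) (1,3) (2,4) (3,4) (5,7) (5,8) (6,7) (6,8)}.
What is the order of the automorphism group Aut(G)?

G has two connected components, {1, 2, 3, 4} and {5, 6, 7, 8}; each is 2-regular, so G = C_4 ⊔ C_4. Aut of a disjoint union of two copies of C_4 is the wreath product D_4 ≀ Z_2, of order 2·8² = 128.

128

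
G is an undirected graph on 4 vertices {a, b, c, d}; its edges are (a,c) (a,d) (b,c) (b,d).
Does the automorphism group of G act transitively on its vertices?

Every vertex has degree 2 and the graph is connected, so G is the 4-cycle C_4. C_4 has 4 rotations and 4 reflections, so Aut(C_4) ≅ D_4 of order 8. Under this action every vertex can be carried to every other, so G is vertex-transitive.

Yes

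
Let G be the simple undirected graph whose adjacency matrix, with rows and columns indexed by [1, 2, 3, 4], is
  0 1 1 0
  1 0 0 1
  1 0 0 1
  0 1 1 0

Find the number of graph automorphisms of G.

8

G is 2-regular and bipartite on 2^2 = 4 vertices with girth 4; it is the hypercube graph Q_2. Aut(Q_2) consists of the signed permutations of the 2 coordinate axes: 2! permutations times 2^2 sign flips, so |Aut| = 2^2·2! = 8.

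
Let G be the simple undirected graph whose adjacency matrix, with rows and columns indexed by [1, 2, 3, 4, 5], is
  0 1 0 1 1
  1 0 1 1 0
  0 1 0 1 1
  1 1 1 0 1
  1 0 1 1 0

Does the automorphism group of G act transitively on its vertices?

No

Vertex 4 is the only vertex of degree 4, so every automorphism fixes it; G is not vertex-transitive.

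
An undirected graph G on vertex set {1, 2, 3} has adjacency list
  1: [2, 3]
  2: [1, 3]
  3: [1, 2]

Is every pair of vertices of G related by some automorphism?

Every vertex has degree 2, so G is the complete graph K_3. Every bijection on the vertex set is an automorphism of K_3; hence Aut(K_3) ≅ S_3, order 6. Under this action every vertex can be carried to every other, so G is vertex-transitive.

Yes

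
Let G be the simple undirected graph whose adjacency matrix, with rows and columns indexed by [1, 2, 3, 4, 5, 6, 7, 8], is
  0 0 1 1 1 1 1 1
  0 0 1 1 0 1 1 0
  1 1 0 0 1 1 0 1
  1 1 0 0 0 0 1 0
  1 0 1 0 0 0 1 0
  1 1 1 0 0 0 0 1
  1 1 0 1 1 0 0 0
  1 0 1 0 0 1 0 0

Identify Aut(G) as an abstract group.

The degree sequence is [6, 4, 5, 3, 3, 4, 4, 3]. Checking the degree-preserving permutations of the vertex set shows that none except the identity preserves every edge, so Aut(G) is trivial.

{e}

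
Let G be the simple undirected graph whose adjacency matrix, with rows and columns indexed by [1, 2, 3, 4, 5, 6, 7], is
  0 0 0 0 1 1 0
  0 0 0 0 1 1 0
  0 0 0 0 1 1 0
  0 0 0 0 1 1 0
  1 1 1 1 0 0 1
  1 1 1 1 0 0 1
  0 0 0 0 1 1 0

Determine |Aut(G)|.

240

The vertices split by degree into {5, 6} (degree 5) and {1, 2, 3, 4, 7} (degree 2); every edge runs between the two parts, so G is the complete bipartite graph K_{2,5}. The parts have unequal sizes, so no automorphism swaps them; each part is permuted independently, giving S_2 × S_5 of order 2!·5! = 240.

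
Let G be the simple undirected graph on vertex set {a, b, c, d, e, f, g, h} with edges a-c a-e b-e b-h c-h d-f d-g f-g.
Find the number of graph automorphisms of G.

60

G has two connected components, {a, b, c, e, h} and {d, f, g}; each is 2-regular, so G = C_5 ⊔ C_3. The components are non-isomorphic (different sizes), so Aut(G) = Aut(C_5) × Aut(C_3) = D_5 × D_3 of order 10·6 = 60.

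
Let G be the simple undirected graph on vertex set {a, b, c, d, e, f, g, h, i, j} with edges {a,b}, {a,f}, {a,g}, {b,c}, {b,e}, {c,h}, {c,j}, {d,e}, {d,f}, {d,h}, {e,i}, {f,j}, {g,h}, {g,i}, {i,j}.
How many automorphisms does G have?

120

G is 3-regular on 10 vertices with no triangles and no 4-cycles (girth 5): this is the Petersen graph. Viewing the Petersen graph as the Kneser graph K(5,2) — vertices are 2-subsets of {1,…,5}, edges join disjoint pairs — its automorphisms are exactly the permutations of the 5-element set, so Aut ≅ S_5 of order 120.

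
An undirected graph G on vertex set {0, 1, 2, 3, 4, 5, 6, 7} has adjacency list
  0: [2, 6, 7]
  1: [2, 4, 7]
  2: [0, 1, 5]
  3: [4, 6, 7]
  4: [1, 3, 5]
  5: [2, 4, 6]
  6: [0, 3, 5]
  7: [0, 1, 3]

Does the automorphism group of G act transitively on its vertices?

G is 3-regular and bipartite on 2^3 = 8 vertices with girth 4; it is the hypercube graph Q_3. Aut(Q_3) consists of the signed permutations of the 3 coordinate axes: 3! permutations times 2^3 sign flips, so |Aut| = 2^3·3! = 48. Under this action every vertex can be carried to every other, so G is vertex-transitive.

Yes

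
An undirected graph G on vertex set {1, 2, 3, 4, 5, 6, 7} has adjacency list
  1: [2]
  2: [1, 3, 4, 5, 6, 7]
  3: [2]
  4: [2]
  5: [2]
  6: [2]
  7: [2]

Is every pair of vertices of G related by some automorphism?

Vertex 2 is the only vertex of degree 6, so every automorphism fixes it; G is not vertex-transitive.

No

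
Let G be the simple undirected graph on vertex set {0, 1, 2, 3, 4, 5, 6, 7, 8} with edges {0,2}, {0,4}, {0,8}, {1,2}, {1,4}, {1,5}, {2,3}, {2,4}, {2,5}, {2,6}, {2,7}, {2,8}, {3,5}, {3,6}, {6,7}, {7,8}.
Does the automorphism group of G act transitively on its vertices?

Vertex 2 is the only vertex of degree 8, so every automorphism fixes it; G is not vertex-transitive.

No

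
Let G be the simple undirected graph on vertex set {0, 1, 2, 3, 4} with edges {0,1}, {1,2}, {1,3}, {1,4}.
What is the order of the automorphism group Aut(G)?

24

Vertex 1 has degree 4 and every other vertex has degree 1, so G is the star K_{1,4} with centre 1. The 4 leaves are pairwise interchangeable while the centre is fixed, giving Aut(G) = S_4.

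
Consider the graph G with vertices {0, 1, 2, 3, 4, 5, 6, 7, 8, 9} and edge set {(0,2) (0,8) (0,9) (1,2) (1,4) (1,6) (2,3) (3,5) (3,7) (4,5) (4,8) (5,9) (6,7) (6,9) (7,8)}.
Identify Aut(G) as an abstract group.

S_5

G is 3-regular on 10 vertices with no triangles and no 4-cycles (girth 5): this is the Petersen graph. Viewing the Petersen graph as the Kneser graph K(5,2) — vertices are 2-subsets of {1,…,5}, edges join disjoint pairs — its automorphisms are exactly the permutations of the 5-element set, so Aut ≅ S_5 of order 120.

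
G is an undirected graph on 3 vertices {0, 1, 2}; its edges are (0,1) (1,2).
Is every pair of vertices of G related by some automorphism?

No

Vertex 1 is the only vertex of degree 2, so every automorphism fixes it; G is not vertex-transitive.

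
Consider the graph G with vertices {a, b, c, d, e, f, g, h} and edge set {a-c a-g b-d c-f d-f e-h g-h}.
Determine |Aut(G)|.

The degree sequence is [2, 1, 2, 2, 1, 2, 2, 2]; the two degree-1 vertices b and e are the ends of a path, so G = P_8. A path has exactly one nontrivial symmetry — reversal — giving Aut(G) of order 2.

2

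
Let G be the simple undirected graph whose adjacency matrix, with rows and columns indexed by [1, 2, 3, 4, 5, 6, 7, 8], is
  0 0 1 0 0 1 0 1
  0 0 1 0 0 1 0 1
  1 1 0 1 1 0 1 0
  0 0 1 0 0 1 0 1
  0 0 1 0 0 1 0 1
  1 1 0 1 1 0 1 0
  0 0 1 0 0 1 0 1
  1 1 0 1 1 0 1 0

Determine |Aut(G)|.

The vertices split by degree into {3, 6, 8} (degree 5) and {1, 2, 4, 5, 7} (degree 3); every edge runs between the two parts, so G is the complete bipartite graph K_{3,5}. The parts have unequal sizes, so no automorphism swaps them; each part is permuted independently, giving S_3 × S_5 of order 3!·5! = 720.

720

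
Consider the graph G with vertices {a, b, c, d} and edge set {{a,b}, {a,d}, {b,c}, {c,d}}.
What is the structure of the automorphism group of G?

the dihedral group of order 8

G is 2-regular and connected on 4 vertices, i.e. the cycle C_4. The automorphisms of the 4-cycle are exactly the symmetries of a regular 4-gon: the dihedral group D_4, |D_4| = 8.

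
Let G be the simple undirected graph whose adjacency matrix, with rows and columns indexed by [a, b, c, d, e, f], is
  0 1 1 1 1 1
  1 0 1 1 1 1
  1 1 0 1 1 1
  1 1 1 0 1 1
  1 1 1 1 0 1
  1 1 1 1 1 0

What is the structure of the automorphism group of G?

Every vertex has degree 5, so G is the complete graph K_6. Every bijection on the vertex set is an automorphism of K_6; hence Aut(K_6) ≅ S_6, order 720.

S_6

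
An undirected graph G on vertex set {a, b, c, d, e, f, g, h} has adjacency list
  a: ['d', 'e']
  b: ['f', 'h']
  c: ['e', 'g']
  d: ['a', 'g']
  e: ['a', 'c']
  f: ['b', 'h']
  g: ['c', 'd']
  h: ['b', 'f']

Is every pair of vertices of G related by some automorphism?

G has two connected components, {a, c, d, e, g} and {b, f, h}; each is 2-regular, so G = C_5 ⊔ C_3. The orbit of a under Aut(G) is {a, c, d, e, g}, which does not contain b, so G is not vertex-transitive.

No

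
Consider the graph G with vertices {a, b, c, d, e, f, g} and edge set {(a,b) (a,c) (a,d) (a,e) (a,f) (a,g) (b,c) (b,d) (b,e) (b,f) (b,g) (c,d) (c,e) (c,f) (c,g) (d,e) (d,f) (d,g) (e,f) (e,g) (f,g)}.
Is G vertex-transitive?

All 7 vertices are pairwise adjacent: G = K_7. Any permutation of the 7 vertices preserves K_7, so Aut(K_7) = S_7 of order 7! = 5040. Under this action every vertex can be carried to every other, so G is vertex-transitive.

Yes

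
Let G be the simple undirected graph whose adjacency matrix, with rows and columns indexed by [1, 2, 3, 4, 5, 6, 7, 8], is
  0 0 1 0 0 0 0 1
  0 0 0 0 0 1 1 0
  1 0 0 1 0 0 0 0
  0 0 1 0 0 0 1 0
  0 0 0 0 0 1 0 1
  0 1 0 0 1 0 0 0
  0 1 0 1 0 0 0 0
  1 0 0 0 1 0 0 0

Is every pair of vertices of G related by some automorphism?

Every vertex has degree 2 and the graph is connected, so G is the 8-cycle C_8. The automorphisms of the 8-cycle are exactly the symmetries of a regular 8-gon: the dihedral group D_8, |D_8| = 16. This group acts transitively on the 8 vertices.

Yes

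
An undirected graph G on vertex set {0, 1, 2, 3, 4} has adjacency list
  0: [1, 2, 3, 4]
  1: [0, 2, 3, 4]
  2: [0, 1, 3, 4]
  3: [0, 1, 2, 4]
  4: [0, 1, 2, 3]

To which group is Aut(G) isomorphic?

the symmetric group on 5 letters

All 5 vertices are pairwise adjacent: G = K_5. Every bijection on the vertex set is an automorphism of K_5; hence Aut(K_5) ≅ S_5, order 120.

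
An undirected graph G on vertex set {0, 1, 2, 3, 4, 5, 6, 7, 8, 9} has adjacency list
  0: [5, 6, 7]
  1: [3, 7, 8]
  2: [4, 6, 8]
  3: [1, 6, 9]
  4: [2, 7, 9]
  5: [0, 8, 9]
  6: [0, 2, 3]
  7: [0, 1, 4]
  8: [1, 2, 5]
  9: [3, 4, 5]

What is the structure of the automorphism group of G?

S_5

G is 3-regular on 10 vertices with no triangles and no 4-cycles (girth 5): this is the Petersen graph. Viewing the Petersen graph as the Kneser graph K(5,2) — vertices are 2-subsets of {1,…,5}, edges join disjoint pairs — its automorphisms are exactly the permutations of the 5-element set, so Aut ≅ S_5 of order 120.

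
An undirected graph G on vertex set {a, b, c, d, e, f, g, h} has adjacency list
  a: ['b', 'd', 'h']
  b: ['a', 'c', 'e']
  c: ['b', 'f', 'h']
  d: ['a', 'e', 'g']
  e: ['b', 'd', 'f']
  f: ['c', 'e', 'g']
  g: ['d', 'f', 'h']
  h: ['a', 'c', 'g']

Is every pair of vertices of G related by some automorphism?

Yes

G is 3-regular and bipartite on 2^3 = 8 vertices with girth 4; it is the hypercube graph Q_3. Aut(Q_3) consists of the signed permutations of the 3 coordinate axes: 3! permutations times 2^3 sign flips, so |Aut| = 2^3·3! = 48. Under this action every vertex can be carried to every other, so G is vertex-transitive.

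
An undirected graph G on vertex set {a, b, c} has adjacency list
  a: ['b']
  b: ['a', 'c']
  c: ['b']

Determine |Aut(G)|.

The degree sequence is [1, 2, 1]; the two degree-1 vertices a and c are the ends of a path, so G = P_3. The only nontrivial automorphism of a path is the end-to-end reflection, so Aut(G) ≅ Z_2.

2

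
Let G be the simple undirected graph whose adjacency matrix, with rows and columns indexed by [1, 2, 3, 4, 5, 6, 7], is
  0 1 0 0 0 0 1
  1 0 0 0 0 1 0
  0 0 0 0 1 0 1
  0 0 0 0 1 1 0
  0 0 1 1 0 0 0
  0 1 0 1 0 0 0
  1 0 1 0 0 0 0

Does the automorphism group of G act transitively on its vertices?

Yes

G is 2-regular and connected on 7 vertices, i.e. the cycle C_7. C_7 has 7 rotations and 7 reflections, so Aut(C_7) ≅ D_7 of order 14. This group acts transitively on the 7 vertices.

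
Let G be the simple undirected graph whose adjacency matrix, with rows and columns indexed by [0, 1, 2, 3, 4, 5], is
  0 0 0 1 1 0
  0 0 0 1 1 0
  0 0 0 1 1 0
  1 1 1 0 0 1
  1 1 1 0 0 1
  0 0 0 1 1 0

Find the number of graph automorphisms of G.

48

The vertices split by degree into {3, 4} (degree 4) and {0, 1, 2, 5} (degree 2); every edge runs between the two parts, so G is the complete bipartite graph K_{2,4}. The parts have unequal sizes, so no automorphism swaps them; each part is permuted independently, giving S_2 × S_4 of order 2!·4! = 48.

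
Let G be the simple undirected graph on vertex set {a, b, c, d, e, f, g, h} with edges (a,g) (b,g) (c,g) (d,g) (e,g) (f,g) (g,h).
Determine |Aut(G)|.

Vertex g has degree 7 and every other vertex has degree 1, so G is the star K_{1,7} with centre g. Any automorphism fixes the centre and permutes the 7 leaves freely, so Aut(G) ≅ S_7 of order 7! = 5040.

5040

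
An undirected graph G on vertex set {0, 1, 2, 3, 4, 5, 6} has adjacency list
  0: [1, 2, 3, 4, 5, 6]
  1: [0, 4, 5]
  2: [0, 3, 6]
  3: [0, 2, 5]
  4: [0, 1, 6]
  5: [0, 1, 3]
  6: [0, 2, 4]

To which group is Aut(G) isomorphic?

Vertex 0 is the unique vertex of degree 6; the remaining 6 vertices each have degree 3 and induce a cycle, so G is the wheel on 7 vertices with hub 0. Every automorphism fixes the hub and acts on the rim 6-cycle, so Aut(G) ≅ Aut(C_6) = D_6 of order 12.

D_6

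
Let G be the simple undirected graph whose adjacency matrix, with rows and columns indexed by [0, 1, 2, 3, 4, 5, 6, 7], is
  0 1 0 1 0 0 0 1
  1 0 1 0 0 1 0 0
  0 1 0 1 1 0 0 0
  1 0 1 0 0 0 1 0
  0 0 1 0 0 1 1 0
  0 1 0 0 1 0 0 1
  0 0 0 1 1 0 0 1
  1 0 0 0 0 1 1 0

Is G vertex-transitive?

Yes

G is 3-regular and bipartite on 2^3 = 8 vertices with girth 4; it is the hypercube graph Q_3. Aut(Q_3) consists of the signed permutations of the 3 coordinate axes: 3! permutations times 2^3 sign flips, so |Aut| = 2^3·3! = 48. This group acts transitively on the 8 vertices.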